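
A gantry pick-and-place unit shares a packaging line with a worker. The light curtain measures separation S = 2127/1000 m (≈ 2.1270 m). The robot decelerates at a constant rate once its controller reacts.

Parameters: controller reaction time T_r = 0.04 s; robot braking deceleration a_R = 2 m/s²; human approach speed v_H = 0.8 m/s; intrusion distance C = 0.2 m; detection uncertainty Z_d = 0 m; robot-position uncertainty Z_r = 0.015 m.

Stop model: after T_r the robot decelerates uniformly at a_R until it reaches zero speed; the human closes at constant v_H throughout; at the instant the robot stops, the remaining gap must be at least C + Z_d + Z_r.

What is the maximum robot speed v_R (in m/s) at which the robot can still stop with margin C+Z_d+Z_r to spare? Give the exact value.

at the boundary: (1/4)·v² + (11/25)·v + (-47/25) = 0
  disc = (11/25)² − 4·(1/4)·(-47/25) = 1296/625 ; √disc = 36/25
  v_R = (−(11/25) + 36/25) / (2·(1/4)) = 2 m/s
check:
T_s = v_R/a_R = 2/2 = 1.0000 s
robot covers v_R·T_r = 2.0000·0.0400 = 0.0800 m before braking
robot under decel: 2.0000²/(2·2.0000) = 1.0000 m
person approaches 0.8000·(0.0400+1.0000) = 0.8320 m
C+Z_d+Z_r = 0.2000+0.0000+0.0150 = 0.2150 m
sum ≈ 0.0800+1.0000+0.8320+0.2150 ≈ 2.1270 m = S ✓

v_R_max = 2 m/s = 2.0000 m/s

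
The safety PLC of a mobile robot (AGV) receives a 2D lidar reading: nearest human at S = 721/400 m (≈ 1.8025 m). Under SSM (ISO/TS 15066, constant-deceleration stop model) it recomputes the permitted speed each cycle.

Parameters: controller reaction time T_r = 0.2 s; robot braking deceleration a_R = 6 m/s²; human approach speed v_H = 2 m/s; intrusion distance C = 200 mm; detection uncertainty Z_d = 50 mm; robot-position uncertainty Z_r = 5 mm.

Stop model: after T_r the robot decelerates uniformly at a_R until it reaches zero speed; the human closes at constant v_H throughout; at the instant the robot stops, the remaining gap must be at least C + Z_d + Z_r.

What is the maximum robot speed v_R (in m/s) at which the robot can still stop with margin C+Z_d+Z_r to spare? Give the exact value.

quadratic (1/12)·v² + (8/15)·v + (-459/400) = 0
  disc = (8/15)² − 4·(1/12)·(-459/400) = 2401/3600 ; √disc = 49/60
  v_R = (−(8/15) + 49/60) / (2·(1/12)) = 17/10 m/s
check:
stop time T_s = (17/10)/6 = 0.2833 s
robot covers v_R·T_r = 1.7000·0.2000 = 0.3400 m before braking
braking distance = 1.7000²/(2·6.0000) = 0.2408 m
human over T_r+T_s: 2.0000·(0.2000+0.2833) = 0.9667 m
residual clearance needed = 0.2000+0.0500+0.0050 = 0.2550 m
sum ≈ 0.3400+0.2408+0.9667+0.2550 ≈ 1.8025 m = S ✓

v_R_max = 17/10 m/s = 1.7000 m/s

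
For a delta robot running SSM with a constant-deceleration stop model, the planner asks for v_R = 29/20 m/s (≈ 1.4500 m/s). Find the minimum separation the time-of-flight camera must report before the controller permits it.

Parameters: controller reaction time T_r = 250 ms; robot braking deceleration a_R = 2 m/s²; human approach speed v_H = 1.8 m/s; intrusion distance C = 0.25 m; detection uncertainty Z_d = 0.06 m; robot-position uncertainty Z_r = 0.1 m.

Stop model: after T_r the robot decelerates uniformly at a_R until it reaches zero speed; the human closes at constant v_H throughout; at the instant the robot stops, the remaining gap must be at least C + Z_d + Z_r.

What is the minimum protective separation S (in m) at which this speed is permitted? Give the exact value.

stop time T_s = (29/20)/2 = 0.7250 s
robot covers v_R·T_r = 1.4500·0.2500 = 0.3625 m before braking
braking distance = 1.4500²/(2·2.0000) = 0.5256 m
person approaches 1.8000·(0.2500+0.7250) = 1.7550 m
residual clearance needed = 0.2500+0.0600+0.1000 = 0.4100 m
S_min ≈ 0.3625+0.5256+1.7550+0.4100  ⇒  S_min = 977/320 m

S_min = 977/320 m = 3.0531 m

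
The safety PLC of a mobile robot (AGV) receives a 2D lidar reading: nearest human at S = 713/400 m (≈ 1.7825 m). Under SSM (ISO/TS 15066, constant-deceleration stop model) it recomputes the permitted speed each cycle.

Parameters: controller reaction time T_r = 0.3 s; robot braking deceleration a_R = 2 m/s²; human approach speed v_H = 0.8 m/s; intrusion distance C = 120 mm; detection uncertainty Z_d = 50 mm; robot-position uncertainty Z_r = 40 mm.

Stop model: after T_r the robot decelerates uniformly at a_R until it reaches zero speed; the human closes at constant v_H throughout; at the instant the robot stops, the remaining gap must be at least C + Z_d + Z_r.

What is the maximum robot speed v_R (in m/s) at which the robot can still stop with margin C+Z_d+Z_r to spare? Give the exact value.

v_R_max = 13/10 m/s = 1.3000 m/s

quadratic (1/4)·v² + (7/10)·v + (-533/400) = 0
  disc = (7/10)² − 4·(1/4)·(-533/400) = 729/400 ; √disc = 27/20
  v_R = (−(7/10) + 27/20) / (2·(1/4)) = 13/10 m/s
check:
T_s = v_R/a_R = (13/10)/2 = 0.6500 s
reaction-phase robot travel = 1.3000·0.3000 = 0.3900 m
robot under decel: 1.3000²/(2·2.0000) = 0.4225 m
person approaches 0.8000·(0.3000+0.6500) = 0.7600 m
margins: 0.1200+0.0500+0.0400 = 0.2100 m
sum ≈ 0.3900+0.4225+0.7600+0.2100 ≈ 1.7825 m = S ✓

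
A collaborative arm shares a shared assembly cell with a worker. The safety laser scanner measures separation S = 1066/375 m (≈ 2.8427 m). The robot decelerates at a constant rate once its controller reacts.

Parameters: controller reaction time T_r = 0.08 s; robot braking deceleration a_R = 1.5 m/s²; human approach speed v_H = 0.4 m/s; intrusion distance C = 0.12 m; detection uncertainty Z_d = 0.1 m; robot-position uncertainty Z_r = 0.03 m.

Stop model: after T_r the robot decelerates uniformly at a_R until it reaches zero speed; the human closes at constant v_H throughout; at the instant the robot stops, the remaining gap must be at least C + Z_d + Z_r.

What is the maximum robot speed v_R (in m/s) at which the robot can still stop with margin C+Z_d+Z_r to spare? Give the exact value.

collect terms ⇒ (1/3)·v_R² + (26/75)·v_R + (-3841/1500) = 0
  disc = (26/75)² − 4·(1/3)·(-3841/1500) = 2209/625 ; √disc = 47/25
  v_R = (−(26/75) + 47/25) / (2·(1/3)) = 23/10 m/s
check:
stop time T_s = (23/10)/(3/2) = 1.5333 s
robot covers v_R·T_r = 2.3000·0.0800 = 0.1840 m before braking
robot under decel: 2.3000²/(2·1.5000) = 1.7633 m
person approaches 0.4000·(0.0800+1.5333) = 0.6453 m
C+Z_d+Z_r = 0.1200+0.1000+0.0300 = 0.2500 m
sum ≈ 0.1840+1.7633+0.6453+0.2500 ≈ 2.8427 m = S ✓

v_R_max = 23/10 m/s = 2.3000 m/s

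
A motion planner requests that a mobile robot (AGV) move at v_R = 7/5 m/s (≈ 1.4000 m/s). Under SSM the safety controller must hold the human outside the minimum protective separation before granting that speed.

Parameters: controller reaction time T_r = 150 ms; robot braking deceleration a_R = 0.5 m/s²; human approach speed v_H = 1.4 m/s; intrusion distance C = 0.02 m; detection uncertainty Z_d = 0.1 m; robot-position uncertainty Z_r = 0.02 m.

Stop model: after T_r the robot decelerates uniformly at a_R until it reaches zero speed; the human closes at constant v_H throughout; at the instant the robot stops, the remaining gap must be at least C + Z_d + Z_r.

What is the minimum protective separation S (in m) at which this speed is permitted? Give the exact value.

S_min = 161/25 m = 6.4400 m

braking lasts T_s = (7/5)/(1/2) = 2.8000 s
robot covers v_R·T_r = 1.4000·0.1500 = 0.2100 m before braking
braking distance = 1.4000²/(2·0.5000) = 1.9600 m
human over T_r+T_s: 1.4000·(0.1500+2.8000) = 4.1300 m
C+Z_d+Z_r = 0.0200+0.1000+0.0200 = 0.1400 m
S_min ≈ 0.2100+1.9600+4.1300+0.1400  ⇒  S_min = 161/25 m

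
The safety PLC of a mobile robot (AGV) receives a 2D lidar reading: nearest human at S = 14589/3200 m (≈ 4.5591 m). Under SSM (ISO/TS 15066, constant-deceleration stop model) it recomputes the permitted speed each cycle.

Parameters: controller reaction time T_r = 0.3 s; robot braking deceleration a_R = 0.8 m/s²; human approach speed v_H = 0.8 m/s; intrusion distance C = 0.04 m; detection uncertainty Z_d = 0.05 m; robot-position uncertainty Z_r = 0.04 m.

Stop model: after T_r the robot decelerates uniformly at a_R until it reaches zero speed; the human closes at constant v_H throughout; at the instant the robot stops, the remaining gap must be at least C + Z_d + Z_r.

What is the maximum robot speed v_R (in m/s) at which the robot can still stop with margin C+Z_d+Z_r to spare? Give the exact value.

v_R_max = 7/4 m/s = 1.7500 m/s

at the boundary: (5/8)·v² + (13/10)·v + (-2681/640) = 0
  disc = (13/10)² − 4·(5/8)·(-2681/640) = 77841/6400 ; √disc = 279/80
  v_R = (−(13/10) + 279/80) / (2·(5/8)) = 7/4 m/s
check:
T_s = v_R/a_R = (7/4)/(4/5) = 2.1875 s
robot in T_r: 1.7500·0.3000 = 0.5250 m
robot under decel: 1.7500²/(2·0.8000) = 1.9141 m
human over T_r+T_s: 0.8000·(0.3000+2.1875) = 1.9900 m
residual clearance needed = 0.0400+0.0500+0.0400 = 0.1300 m
sum ≈ 0.5250+1.9141+1.9900+0.1300 ≈ 4.5591 m = S ✓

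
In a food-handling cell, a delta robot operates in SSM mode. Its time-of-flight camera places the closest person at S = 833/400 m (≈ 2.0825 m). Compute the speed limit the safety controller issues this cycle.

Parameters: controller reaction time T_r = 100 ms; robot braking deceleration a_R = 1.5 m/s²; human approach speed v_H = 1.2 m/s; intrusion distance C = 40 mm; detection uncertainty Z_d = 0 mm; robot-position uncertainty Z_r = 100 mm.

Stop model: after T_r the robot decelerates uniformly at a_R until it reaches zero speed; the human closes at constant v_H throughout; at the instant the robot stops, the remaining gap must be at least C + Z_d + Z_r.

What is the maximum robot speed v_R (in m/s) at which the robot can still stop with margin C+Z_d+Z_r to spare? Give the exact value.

v_R_max = 27/20 m/s = 1.3500 m/s

quadratic (1/3)·v² + (9/10)·v + (-729/400) = 0
  disc = (9/10)² − 4·(1/3)·(-729/400) = 81/25 ; √disc = 9/5
  v_R = (−(9/10) + 9/5) / (2·(1/3)) = 27/20 m/s
check:
stop time T_s = (27/20)/(3/2) = 0.9000 s
robot covers v_R·T_r = 1.3500·0.1000 = 0.1350 m before braking
robot covers 1.3500·0.9000 − ½·1.5000·0.9000² = 0.6075 m while stopping
human closes 1.2000·1.0000 = 1.2000 m
residual clearance needed = 0.0400+0.0000+0.1000 = 0.1400 m
sum ≈ 0.1350+0.6075+1.2000+0.1400 ≈ 2.0825 m = S ✓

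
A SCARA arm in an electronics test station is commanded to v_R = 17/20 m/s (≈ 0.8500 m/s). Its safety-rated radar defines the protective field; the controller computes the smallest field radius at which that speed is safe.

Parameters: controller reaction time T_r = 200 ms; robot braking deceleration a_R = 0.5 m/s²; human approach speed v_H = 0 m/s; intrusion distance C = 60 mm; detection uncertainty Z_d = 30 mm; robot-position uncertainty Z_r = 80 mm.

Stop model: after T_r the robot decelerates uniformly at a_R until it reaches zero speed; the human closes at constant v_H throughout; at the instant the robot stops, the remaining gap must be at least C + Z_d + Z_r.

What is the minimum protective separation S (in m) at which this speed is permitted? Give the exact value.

stop time T_s = (17/20)/(1/2) = 1.7000 s
robot covers v_R·T_r = 0.8500·0.2000 = 0.1700 m before braking
braking distance = 0.8500²/(2·0.5000) = 0.7225 m
human closes 0.0000·1.9000 = 0.0000 m
margins: 0.0600+0.0300+0.0800 = 0.1700 m
S_min ≈ 0.1700+0.7225+0.0000+0.1700  ⇒  S_min = 17/16 m

S_min = 17/16 m = 1.0625 m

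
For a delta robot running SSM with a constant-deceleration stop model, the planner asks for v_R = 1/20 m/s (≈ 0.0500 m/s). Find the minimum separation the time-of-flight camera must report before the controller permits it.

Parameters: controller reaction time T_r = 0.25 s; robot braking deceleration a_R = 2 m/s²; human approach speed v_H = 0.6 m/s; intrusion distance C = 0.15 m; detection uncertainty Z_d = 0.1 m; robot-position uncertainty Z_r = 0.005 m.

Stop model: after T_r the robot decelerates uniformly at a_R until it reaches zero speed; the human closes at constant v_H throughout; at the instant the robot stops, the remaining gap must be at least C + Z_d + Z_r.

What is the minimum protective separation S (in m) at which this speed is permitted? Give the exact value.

stop time T_s = (1/20)/2 = 0.0250 s
reaction-phase robot travel = 0.0500·0.2500 = 0.0125 m
braking distance = 0.0500²/(2·2.0000) = 0.0006 m
human over T_r+T_s: 0.6000·(0.2500+0.0250) = 0.1650 m
margins: 0.1500+0.1000+0.0050 = 0.2550 m
S_min ≈ 0.0125+0.0006+0.1650+0.2550  ⇒  S_min = 693/1600 m

S_min = 693/1600 m = 0.4331 m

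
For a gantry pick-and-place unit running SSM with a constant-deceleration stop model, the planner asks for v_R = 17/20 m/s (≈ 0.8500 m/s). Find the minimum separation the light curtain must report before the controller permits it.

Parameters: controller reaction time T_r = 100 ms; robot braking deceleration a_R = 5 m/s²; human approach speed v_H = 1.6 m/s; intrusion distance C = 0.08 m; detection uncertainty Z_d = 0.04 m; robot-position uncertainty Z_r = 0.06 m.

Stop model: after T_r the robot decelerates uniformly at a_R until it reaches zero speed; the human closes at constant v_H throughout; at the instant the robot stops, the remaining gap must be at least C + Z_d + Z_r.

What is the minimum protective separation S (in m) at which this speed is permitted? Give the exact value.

braking lasts T_s = (17/20)/5 = 0.1700 s
reaction-phase robot travel = 0.8500·0.1000 = 0.0850 m
braking distance = 0.8500²/(2·5.0000) = 0.0722 m
human over T_r+T_s: 1.6000·(0.1000+0.1700) = 0.4320 m
margins: 0.0800+0.0400+0.0600 = 0.1800 m
S_min ≈ 0.0850+0.0722+0.4320+0.1800  ⇒  S_min = 3077/4000 m

S_min = 3077/4000 m = 0.7692 m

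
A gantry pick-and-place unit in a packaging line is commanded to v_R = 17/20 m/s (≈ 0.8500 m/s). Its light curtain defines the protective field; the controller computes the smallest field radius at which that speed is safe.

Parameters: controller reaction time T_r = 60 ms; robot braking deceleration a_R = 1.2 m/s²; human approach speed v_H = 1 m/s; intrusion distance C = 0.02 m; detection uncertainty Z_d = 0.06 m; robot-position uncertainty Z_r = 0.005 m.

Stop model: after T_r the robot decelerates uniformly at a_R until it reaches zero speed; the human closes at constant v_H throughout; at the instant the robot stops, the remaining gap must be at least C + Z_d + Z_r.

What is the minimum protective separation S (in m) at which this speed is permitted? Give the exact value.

stop time T_s = (17/20)/(6/5) = 0.7083 s
robot covers v_R·T_r = 0.8500·0.0600 = 0.0510 m before braking
braking distance = 0.8500²/(2·1.2000) = 0.3010 m
person approaches 1.0000·(0.0600+0.7083) = 0.7683 m
C+Z_d+Z_r = 0.0200+0.0600+0.0050 = 0.0850 m
S_min ≈ 0.0510+0.3010+0.7683+0.0850  ⇒  S_min = 9643/8000 m

S_min = 9643/8000 m = 1.2054 m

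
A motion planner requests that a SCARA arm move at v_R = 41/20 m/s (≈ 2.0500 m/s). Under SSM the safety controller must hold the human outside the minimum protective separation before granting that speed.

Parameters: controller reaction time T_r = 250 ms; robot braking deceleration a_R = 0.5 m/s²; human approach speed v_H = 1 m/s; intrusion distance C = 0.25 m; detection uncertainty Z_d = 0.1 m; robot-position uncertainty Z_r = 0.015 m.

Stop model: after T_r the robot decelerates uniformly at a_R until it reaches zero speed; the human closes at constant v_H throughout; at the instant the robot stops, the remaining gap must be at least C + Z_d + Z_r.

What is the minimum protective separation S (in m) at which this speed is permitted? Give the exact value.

stop time T_s = (41/20)/(1/2) = 4.1000 s
robot in T_r: 2.0500·0.2500 = 0.5125 m
braking distance = 2.0500²/(2·0.5000) = 4.2025 m
person approaches 1.0000·(0.2500+4.1000) = 4.3500 m
margins: 0.2500+0.1000+0.0150 = 0.3650 m
S_min ≈ 0.5125+4.2025+4.3500+0.3650  ⇒  S_min = 943/100 m

S_min = 943/100 m = 9.4300 m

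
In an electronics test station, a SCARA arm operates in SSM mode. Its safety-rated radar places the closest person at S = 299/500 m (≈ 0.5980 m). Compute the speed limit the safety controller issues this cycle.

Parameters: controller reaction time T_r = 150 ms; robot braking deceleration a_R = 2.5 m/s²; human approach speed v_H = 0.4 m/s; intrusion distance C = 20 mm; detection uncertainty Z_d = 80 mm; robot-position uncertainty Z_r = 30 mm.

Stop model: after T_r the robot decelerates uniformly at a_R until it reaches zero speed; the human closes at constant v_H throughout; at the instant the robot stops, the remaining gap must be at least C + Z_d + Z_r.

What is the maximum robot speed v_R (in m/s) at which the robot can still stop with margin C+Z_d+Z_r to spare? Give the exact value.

collect terms ⇒ (1/5)·v_R² + (31/100)·v_R + (-51/125) = 0
  disc = (31/100)² − 4·(1/5)·(-51/125) = 169/400 ; √disc = 13/20
  v_R = (−(31/100) + 13/20) / (2·(1/5)) = 17/20 m/s
check:
stop time T_s = (17/20)/(5/2) = 0.3400 s
reaction-phase robot travel = 0.8500·0.1500 = 0.1275 m
robot under decel: 0.8500²/(2·2.5000) = 0.1445 m
human closes 0.4000·0.4900 = 0.1960 m
C+Z_d+Z_r = 0.0200+0.0800+0.0300 = 0.1300 m
sum ≈ 0.1275+0.1445+0.1960+0.1300 ≈ 0.5980 m = S ✓

v_R_max = 17/20 m/s = 0.8500 m/s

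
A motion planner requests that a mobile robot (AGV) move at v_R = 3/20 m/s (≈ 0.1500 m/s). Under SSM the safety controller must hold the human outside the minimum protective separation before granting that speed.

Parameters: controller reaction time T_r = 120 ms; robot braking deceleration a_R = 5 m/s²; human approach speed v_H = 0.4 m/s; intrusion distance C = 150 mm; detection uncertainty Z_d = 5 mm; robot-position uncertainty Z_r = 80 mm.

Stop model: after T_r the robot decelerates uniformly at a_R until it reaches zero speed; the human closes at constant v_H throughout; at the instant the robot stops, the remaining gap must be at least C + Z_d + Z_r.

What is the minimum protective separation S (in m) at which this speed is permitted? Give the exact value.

S_min = 1261/4000 m = 0.3152 m

stop time T_s = (3/20)/5 = 0.0300 s
robot in T_r: 0.1500·0.1200 = 0.0180 m
robot under decel: 0.1500²/(2·5.0000) = 0.0022 m
human over T_r+T_s: 0.4000·(0.1200+0.0300) = 0.0600 m
margins: 0.1500+0.0050+0.0800 = 0.2350 m
S_min ≈ 0.0180+0.0022+0.0600+0.2350  ⇒  S_min = 1261/4000 m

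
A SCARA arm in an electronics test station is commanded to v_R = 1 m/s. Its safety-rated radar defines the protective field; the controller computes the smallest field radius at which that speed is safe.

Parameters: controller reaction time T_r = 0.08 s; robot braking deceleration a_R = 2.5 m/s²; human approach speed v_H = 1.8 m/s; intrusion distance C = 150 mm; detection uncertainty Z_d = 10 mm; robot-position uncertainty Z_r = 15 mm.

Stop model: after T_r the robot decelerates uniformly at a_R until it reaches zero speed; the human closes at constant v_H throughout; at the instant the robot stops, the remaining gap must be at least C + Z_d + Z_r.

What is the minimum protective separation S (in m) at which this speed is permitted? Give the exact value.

T_s = v_R/a_R = 1/(5/2) = 0.4000 s
robot covers v_R·T_r = 1.0000·0.0800 = 0.0800 m before braking
robot under decel: 1.0000²/(2·2.5000) = 0.2000 m
person approaches 1.8000·(0.0800+0.4000) = 0.8640 m
C+Z_d+Z_r = 0.1500+0.0100+0.0150 = 0.1750 m
S_min ≈ 0.0800+0.2000+0.8640+0.1750  ⇒  S_min = 1319/1000 m

S_min = 1319/1000 m = 1.3190 m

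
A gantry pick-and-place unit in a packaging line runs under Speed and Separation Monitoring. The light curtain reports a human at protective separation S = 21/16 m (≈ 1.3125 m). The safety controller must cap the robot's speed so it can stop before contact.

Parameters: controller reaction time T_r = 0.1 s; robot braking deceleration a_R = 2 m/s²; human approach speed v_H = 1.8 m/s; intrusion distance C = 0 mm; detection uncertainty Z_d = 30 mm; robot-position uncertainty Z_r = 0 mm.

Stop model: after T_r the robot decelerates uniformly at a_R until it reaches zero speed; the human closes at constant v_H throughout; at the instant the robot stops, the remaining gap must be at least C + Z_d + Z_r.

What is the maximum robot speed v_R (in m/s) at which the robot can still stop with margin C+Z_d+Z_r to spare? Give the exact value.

collect terms ⇒ (1/4)·v_R² + (1)·v_R + (-441/400) = 0
  disc = (1)² − 4·(1/4)·(-441/400) = 841/400 ; √disc = 29/20
  v_R = (−(1) + 29/20) / (2·(1/4)) = 9/10 m/s
check:
braking lasts T_s = (9/10)/2 = 0.4500 s
robot in T_r: 0.9000·0.1000 = 0.0900 m
robot under decel: 0.9000²/(2·2.0000) = 0.2025 m
person approaches 1.8000·(0.1000+0.4500) = 0.9900 m
C+Z_d+Z_r = 0.0000+0.0300+0.0000 = 0.0300 m
sum ≈ 0.0900+0.2025+0.9900+0.0300 ≈ 1.3125 m = S ✓

v_R_max = 9/10 m/s = 0.9000 m/s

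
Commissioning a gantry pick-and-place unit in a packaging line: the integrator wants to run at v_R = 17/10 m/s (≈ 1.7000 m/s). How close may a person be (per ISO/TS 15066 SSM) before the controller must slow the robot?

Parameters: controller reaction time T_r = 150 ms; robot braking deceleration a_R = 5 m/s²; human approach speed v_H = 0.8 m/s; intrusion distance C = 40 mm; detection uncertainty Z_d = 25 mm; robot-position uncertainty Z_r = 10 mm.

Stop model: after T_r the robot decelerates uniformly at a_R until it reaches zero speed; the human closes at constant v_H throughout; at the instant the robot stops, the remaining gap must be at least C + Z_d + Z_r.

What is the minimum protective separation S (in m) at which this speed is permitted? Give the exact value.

braking lasts T_s = (17/10)/5 = 0.3400 s
robot in T_r: 1.7000·0.1500 = 0.2550 m
robot under decel: 1.7000²/(2·5.0000) = 0.2890 m
human over T_r+T_s: 0.8000·(0.1500+0.3400) = 0.3920 m
residual clearance needed = 0.0400+0.0250+0.0100 = 0.0750 m
S_min ≈ 0.2550+0.2890+0.3920+0.0750  ⇒  S_min = 1011/1000 m

S_min = 1011/1000 m = 1.0110 m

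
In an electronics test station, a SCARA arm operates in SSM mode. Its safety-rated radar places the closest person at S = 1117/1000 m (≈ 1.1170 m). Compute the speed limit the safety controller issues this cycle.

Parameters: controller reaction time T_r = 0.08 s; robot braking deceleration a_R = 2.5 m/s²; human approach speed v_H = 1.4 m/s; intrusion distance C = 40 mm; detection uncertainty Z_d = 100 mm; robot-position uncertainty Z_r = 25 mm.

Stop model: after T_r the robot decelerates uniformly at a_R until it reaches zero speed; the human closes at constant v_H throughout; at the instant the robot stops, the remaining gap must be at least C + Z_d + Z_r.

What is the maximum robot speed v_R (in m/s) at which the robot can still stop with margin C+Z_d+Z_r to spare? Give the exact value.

v_R_max = 1 m/s = 1.0000 m/s

collect terms ⇒ (1/5)·v_R² + (16/25)·v_R + (-21/25) = 0
  disc = (16/25)² − 4·(1/5)·(-21/25) = 676/625 ; √disc = 26/25
  v_R = (−(16/25) + 26/25) / (2·(1/5)) = 1 m/s
check:
braking lasts T_s = 1/(5/2) = 0.4000 s
robot covers v_R·T_r = 1.0000·0.0800 = 0.0800 m before braking
braking distance = 1.0000²/(2·2.5000) = 0.2000 m
person approaches 1.4000·(0.0800+0.4000) = 0.6720 m
C+Z_d+Z_r = 0.0400+0.1000+0.0250 = 0.1650 m
sum ≈ 0.0800+0.2000+0.6720+0.1650 ≈ 1.1170 m = S ✓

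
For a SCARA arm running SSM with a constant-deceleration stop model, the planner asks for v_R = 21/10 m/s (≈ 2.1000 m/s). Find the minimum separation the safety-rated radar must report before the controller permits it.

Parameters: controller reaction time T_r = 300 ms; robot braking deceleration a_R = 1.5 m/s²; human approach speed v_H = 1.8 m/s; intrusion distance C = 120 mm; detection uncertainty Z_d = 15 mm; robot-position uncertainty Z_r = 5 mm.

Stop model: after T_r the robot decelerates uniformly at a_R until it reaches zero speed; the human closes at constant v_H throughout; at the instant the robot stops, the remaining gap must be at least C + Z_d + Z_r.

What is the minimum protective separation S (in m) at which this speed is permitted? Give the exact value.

S_min = 53/10 m = 5.3000 m

T_s = v_R/a_R = (21/10)/(3/2) = 1.4000 s
robot in T_r: 2.1000·0.3000 = 0.6300 m
robot under decel: 2.1000²/(2·1.5000) = 1.4700 m
human closes 1.8000·1.7000 = 3.0600 m
residual clearance needed = 0.1200+0.0150+0.0050 = 0.1400 m
S_min ≈ 0.6300+1.4700+3.0600+0.1400  ⇒  S_min = 53/10 m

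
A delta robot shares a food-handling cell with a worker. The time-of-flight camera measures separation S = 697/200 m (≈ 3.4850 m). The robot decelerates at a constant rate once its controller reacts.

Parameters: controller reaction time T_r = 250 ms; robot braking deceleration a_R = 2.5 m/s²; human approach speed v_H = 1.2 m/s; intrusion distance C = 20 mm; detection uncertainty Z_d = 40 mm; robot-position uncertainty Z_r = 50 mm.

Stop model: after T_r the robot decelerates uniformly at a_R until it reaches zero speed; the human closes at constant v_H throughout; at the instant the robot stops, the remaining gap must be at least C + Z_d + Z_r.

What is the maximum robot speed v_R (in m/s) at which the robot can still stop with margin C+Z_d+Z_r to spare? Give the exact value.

v_R_max = 5/2 m/s = 2.5000 m/s

quadratic (1/5)·v² + (73/100)·v + (-123/40) = 0
  disc = (73/100)² − 4·(1/5)·(-123/40) = 29929/10000 ; √disc = 173/100
  v_R = (−(73/100) + 173/100) / (2·(1/5)) = 5/2 m/s
check:
stop time T_s = (5/2)/(5/2) = 1.0000 s
robot covers v_R·T_r = 2.5000·0.2500 = 0.6250 m before braking
braking distance = 2.5000²/(2·2.5000) = 1.2500 m
person approaches 1.2000·(0.2500+1.0000) = 1.5000 m
C+Z_d+Z_r = 0.0200+0.0400+0.0500 = 0.1100 m
sum ≈ 0.6250+1.2500+1.5000+0.1100 ≈ 3.4850 m = S ✓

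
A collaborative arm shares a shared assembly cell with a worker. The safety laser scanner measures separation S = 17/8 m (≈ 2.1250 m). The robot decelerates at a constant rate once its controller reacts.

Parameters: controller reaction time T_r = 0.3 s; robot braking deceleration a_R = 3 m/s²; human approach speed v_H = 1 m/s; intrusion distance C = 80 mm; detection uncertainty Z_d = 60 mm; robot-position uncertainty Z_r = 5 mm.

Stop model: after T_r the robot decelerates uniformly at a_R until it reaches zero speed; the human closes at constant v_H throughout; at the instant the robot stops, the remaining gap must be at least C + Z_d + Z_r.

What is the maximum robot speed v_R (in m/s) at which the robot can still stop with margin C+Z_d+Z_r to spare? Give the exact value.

v_R_max = 9/5 m/s = 1.8000 m/s

collect terms ⇒ (1/6)·v_R² + (19/30)·v_R + (-42/25) = 0
  disc = (19/30)² − 4·(1/6)·(-42/25) = 1369/900 ; √disc = 37/30
  v_R = (−(19/30) + 37/30) / (2·(1/6)) = 9/5 m/s
check:
T_s = v_R/a_R = (9/5)/3 = 0.6000 s
robot covers v_R·T_r = 1.8000·0.3000 = 0.5400 m before braking
robot under decel: 1.8000²/(2·3.0000) = 0.5400 m
human closes 1.0000·0.9000 = 0.9000 m
margins: 0.0800+0.0600+0.0050 = 0.1450 m
sum ≈ 0.5400+0.5400+0.9000+0.1450 ≈ 2.1250 m = S ✓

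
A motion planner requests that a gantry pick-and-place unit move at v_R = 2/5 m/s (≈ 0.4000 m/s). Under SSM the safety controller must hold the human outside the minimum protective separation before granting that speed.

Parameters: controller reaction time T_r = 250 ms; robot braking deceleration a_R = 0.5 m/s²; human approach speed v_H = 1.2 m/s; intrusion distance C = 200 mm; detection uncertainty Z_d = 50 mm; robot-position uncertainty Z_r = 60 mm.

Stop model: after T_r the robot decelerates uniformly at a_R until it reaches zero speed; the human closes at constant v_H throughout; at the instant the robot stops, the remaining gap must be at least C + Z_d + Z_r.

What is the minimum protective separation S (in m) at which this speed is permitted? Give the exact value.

braking lasts T_s = (2/5)/(1/2) = 0.8000 s
reaction-phase robot travel = 0.4000·0.2500 = 0.1000 m
braking distance = 0.4000²/(2·0.5000) = 0.1600 m
human closes 1.2000·1.0500 = 1.2600 m
C+Z_d+Z_r = 0.2000+0.0500+0.0600 = 0.3100 m
S_min ≈ 0.1000+0.1600+1.2600+0.3100  ⇒  S_min = 183/100 m

S_min = 183/100 m = 1.8300 m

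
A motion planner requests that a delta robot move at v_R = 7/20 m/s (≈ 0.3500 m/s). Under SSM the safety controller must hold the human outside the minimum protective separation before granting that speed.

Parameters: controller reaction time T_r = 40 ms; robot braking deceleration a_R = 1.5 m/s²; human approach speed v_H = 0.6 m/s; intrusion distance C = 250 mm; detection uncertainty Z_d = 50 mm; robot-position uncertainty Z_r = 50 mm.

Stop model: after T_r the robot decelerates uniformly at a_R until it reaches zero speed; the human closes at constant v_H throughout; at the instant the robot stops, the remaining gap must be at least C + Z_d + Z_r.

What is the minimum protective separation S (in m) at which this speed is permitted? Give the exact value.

S_min = 3413/6000 m = 0.5688 m

T_s = v_R/a_R = (7/20)/(3/2) = 0.2333 s
robot in T_r: 0.3500·0.0400 = 0.0140 m
braking distance = 0.3500²/(2·1.5000) = 0.0408 m
human over T_r+T_s: 0.6000·(0.0400+0.2333) = 0.1640 m
C+Z_d+Z_r = 0.2500+0.0500+0.0500 = 0.3500 m
S_min ≈ 0.0140+0.0408+0.1640+0.3500  ⇒  S_min = 3413/6000 m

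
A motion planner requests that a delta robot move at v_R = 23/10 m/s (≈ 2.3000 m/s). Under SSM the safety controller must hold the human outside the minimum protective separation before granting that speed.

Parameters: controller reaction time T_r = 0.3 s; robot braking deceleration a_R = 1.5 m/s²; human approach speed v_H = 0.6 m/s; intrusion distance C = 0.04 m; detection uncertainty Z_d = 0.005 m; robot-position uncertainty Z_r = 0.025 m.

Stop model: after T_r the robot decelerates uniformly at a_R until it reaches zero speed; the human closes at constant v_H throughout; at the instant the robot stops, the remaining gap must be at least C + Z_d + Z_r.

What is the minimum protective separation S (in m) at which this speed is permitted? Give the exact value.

S_min = 1087/300 m = 3.6233 m

braking lasts T_s = (23/10)/(3/2) = 1.5333 s
reaction-phase robot travel = 2.3000·0.3000 = 0.6900 m
robot covers 2.3000·1.5333 − ½·1.5000·1.5333² = 1.7633 m while stopping
person approaches 0.6000·(0.3000+1.5333) = 1.1000 m
residual clearance needed = 0.0400+0.0050+0.0250 = 0.0700 m
S_min ≈ 0.6900+1.7633+1.1000+0.0700  ⇒  S_min = 1087/300 m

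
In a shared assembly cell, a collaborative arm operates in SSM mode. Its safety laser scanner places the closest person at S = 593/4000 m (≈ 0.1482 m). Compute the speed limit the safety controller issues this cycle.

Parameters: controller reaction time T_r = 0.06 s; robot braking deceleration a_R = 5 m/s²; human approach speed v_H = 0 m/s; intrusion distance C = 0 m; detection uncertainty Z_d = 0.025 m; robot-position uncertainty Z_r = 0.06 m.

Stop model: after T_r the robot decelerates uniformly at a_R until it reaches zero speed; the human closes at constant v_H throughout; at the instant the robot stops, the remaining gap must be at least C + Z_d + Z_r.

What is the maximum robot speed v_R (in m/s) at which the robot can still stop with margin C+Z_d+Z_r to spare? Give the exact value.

v_R_max = 11/20 m/s = 0.5500 m/s

at the boundary: (1/10)·v² + (3/50)·v + (-253/4000) = 0
  disc = (3/50)² − 4·(1/10)·(-253/4000) = 289/10000 ; √disc = 17/100
  v_R = (−(3/50) + 17/100) / (2·(1/10)) = 11/20 m/s
check:
stop time T_s = (11/20)/5 = 0.1100 s
robot covers v_R·T_r = 0.5500·0.0600 = 0.0330 m before braking
braking distance = 0.5500²/(2·5.0000) = 0.0302 m
human over T_r+T_s: 0.0000·(0.0600+0.1100) = 0.0000 m
C+Z_d+Z_r = 0.0000+0.0250+0.0600 = 0.0850 m
sum ≈ 0.0330+0.0302+0.0000+0.0850 ≈ 0.1482 m = S ✓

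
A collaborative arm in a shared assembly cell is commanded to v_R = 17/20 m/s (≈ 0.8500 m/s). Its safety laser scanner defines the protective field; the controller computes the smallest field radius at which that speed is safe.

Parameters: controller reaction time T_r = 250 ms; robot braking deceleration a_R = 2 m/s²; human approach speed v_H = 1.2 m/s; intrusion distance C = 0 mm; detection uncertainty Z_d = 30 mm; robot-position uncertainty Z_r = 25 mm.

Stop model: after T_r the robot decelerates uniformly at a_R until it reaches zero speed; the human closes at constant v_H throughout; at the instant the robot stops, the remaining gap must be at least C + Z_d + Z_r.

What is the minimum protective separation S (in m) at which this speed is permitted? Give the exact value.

braking lasts T_s = (17/20)/2 = 0.4250 s
robot in T_r: 0.8500·0.2500 = 0.2125 m
robot under decel: 0.8500²/(2·2.0000) = 0.1806 m
human closes 1.2000·0.6750 = 0.8100 m
residual clearance needed = 0.0000+0.0300+0.0250 = 0.0550 m
S_min ≈ 0.2125+0.1806+0.8100+0.0550  ⇒  S_min = 2013/1600 m

S_min = 2013/1600 m = 1.2581 m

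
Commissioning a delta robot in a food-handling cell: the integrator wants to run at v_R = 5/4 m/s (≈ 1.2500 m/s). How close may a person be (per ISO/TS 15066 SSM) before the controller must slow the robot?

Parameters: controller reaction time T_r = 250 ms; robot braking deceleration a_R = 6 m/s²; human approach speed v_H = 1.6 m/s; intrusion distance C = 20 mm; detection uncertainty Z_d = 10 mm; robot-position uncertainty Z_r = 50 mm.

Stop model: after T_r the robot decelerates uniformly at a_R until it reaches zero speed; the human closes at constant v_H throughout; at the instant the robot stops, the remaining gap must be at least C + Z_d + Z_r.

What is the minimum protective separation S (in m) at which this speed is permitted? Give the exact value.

stop time T_s = (5/4)/6 = 0.2083 s
robot in T_r: 1.2500·0.2500 = 0.3125 m
braking distance = 1.2500²/(2·6.0000) = 0.1302 m
human closes 1.6000·0.4583 = 0.7333 m
margins: 0.0200+0.0100+0.0500 = 0.0800 m
S_min ≈ 0.3125+0.1302+0.7333+0.0800  ⇒  S_min = 6029/4800 m

S_min = 6029/4800 m = 1.2560 m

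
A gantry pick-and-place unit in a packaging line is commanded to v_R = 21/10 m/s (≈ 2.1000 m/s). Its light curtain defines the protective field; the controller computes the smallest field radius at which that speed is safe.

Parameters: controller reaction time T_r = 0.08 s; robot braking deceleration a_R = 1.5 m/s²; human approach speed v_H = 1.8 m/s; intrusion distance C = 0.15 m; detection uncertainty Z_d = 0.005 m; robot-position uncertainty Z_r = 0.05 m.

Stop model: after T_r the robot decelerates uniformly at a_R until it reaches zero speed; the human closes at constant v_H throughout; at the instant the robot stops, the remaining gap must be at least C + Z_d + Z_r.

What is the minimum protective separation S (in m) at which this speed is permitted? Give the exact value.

braking lasts T_s = (21/10)/(3/2) = 1.4000 s
reaction-phase robot travel = 2.1000·0.0800 = 0.1680 m
robot under decel: 2.1000²/(2·1.5000) = 1.4700 m
human over T_r+T_s: 1.8000·(0.0800+1.4000) = 2.6640 m
C+Z_d+Z_r = 0.1500+0.0050+0.0500 = 0.2050 m
S_min ≈ 0.1680+1.4700+2.6640+0.2050  ⇒  S_min = 4507/1000 m

S_min = 4507/1000 m = 4.5070 m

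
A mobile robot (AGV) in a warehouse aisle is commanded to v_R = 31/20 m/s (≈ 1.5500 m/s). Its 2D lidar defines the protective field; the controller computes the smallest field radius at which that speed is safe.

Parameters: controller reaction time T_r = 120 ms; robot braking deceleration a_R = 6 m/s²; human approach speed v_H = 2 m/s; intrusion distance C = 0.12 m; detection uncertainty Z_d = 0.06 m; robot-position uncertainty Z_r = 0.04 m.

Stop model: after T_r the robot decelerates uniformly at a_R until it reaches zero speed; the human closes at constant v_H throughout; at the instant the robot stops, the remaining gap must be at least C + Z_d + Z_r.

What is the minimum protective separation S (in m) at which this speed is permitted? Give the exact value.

stop time T_s = (31/20)/6 = 0.2583 s
robot in T_r: 1.5500·0.1200 = 0.1860 m
robot covers 1.5500·0.2583 − ½·6.0000·0.2583² = 0.2002 m while stopping
human over T_r+T_s: 2.0000·(0.1200+0.2583) = 0.7567 m
margins: 0.1200+0.0600+0.0400 = 0.2200 m
S_min ≈ 0.1860+0.2002+0.7567+0.2200  ⇒  S_min = 10903/8000 m

S_min = 10903/8000 m = 1.3629 m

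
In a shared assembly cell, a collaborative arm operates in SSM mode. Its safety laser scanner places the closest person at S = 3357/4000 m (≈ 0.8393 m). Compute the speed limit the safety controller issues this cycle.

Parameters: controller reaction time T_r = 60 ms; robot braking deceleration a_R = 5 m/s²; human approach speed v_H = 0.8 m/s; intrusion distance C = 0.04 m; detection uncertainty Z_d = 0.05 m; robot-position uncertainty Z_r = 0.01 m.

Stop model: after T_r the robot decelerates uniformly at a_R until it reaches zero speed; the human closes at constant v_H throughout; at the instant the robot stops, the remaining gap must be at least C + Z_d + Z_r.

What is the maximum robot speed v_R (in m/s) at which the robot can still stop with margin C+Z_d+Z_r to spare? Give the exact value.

v_R_max = 7/4 m/s = 1.7500 m/s

at the boundary: (1/10)·v² + (11/50)·v + (-553/800) = 0
  disc = (11/50)² − 4·(1/10)·(-553/800) = 3249/10000 ; √disc = 57/100
  v_R = (−(11/50) + 57/100) / (2·(1/10)) = 7/4 m/s
check:
T_s = v_R/a_R = (7/4)/5 = 0.3500 s
robot covers v_R·T_r = 1.7500·0.0600 = 0.1050 m before braking
braking distance = 1.7500²/(2·5.0000) = 0.3063 m
human over T_r+T_s: 0.8000·(0.0600+0.3500) = 0.3280 m
C+Z_d+Z_r = 0.0400+0.0500+0.0100 = 0.1000 m
sum ≈ 0.1050+0.3063+0.3280+0.1000 ≈ 0.8393 m = S ✓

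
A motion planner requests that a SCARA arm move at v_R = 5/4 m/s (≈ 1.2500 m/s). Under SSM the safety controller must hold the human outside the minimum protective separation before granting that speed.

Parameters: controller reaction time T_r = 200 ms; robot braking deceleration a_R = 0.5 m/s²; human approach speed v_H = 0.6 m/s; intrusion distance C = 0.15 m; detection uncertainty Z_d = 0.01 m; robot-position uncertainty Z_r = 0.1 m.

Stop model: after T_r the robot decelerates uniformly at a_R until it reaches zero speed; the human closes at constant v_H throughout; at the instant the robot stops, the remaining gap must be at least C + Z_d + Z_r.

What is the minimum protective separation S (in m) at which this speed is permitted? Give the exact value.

S_min = 1477/400 m = 3.6925 m

T_s = v_R/a_R = (5/4)/(1/2) = 2.5000 s
reaction-phase robot travel = 1.2500·0.2000 = 0.2500 m
robot covers 1.2500·2.5000 − ½·0.5000·2.5000² = 1.5625 m while stopping
human closes 0.6000·2.7000 = 1.6200 m
margins: 0.1500+0.0100+0.1000 = 0.2600 m
S_min ≈ 0.2500+1.5625+1.6200+0.2600  ⇒  S_min = 1477/400 m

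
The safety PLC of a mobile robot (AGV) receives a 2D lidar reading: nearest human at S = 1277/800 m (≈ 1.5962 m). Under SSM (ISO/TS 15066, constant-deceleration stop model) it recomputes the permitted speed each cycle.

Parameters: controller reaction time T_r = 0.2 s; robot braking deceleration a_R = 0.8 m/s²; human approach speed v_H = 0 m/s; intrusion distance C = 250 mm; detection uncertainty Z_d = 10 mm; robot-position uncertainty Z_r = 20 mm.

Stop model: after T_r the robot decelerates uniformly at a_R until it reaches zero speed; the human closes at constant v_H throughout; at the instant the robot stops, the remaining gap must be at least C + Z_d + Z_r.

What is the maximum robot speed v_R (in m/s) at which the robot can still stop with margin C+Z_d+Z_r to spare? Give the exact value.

collect terms ⇒ (5/8)·v_R² + (1/5)·v_R + (-1053/800) = 0
  disc = (1/5)² − 4·(5/8)·(-1053/800) = 5329/1600 ; √disc = 73/40
  v_R = (−(1/5) + 73/40) / (2·(5/8)) = 13/10 m/s
check:
braking lasts T_s = (13/10)/(4/5) = 1.6250 s
reaction-phase robot travel = 1.3000·0.2000 = 0.2600 m
braking distance = 1.3000²/(2·0.8000) = 1.0562 m
human closes 0.0000·1.8250 = 0.0000 m
residual clearance needed = 0.2500+0.0100+0.0200 = 0.2800 m
sum ≈ 0.2600+1.0562+0.0000+0.2800 ≈ 1.5962 m = S ✓

v_R_max = 13/10 m/s = 1.3000 m/s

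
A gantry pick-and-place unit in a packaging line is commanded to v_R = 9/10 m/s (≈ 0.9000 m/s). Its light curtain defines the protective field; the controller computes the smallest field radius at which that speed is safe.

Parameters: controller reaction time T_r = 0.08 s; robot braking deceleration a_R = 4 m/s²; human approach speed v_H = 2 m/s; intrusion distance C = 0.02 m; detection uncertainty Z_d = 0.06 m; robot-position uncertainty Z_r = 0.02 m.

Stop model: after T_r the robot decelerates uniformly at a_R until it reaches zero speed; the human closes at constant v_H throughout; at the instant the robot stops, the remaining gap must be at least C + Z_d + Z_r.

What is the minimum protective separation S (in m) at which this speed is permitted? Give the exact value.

S_min = 3533/4000 m = 0.8832 m

stop time T_s = (9/10)/4 = 0.2250 s
robot in T_r: 0.9000·0.0800 = 0.0720 m
robot covers 0.9000·0.2250 − ½·4.0000·0.2250² = 0.1013 m while stopping
human closes 2.0000·0.3050 = 0.6100 m
residual clearance needed = 0.0200+0.0600+0.0200 = 0.1000 m
S_min ≈ 0.0720+0.1013+0.6100+0.1000  ⇒  S_min = 3533/4000 m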